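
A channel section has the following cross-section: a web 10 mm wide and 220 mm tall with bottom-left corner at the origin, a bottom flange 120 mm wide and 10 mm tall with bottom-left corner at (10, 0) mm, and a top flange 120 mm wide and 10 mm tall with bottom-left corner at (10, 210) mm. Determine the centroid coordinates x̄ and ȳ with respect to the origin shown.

x̄ = 38.91 mm, ȳ = 110.00 mm

web: A = 10 × 220 = 2200.00, centroid at (5.00, 110.00).
bottom flange: A = 120 × 10 = 1200.00, centroid at (70.00, 5.00).
top flange: A = 120 × 10 = 1200.00, centroid at (70.00, 215.00).
ΣA = 4600.00 mm²
ΣAx̄ = (2200.00)(5.00) + (1200.00)(70.00) + (1200.00)(70.00) = 179000.00 mm³
ΣAȳ = (2200.00)(110.00) + (1200.00)(5.00) + (1200.00)(215.00) = 506000.00 mm³
x̄ = 179000.00 / 4600.00 = 38.91 mm
ȳ = 506000.00 / 4600.00 = 110.00 mm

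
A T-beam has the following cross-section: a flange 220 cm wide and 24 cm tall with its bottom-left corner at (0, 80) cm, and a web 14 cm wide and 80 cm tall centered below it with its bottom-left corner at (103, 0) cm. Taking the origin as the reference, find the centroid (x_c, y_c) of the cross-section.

Part | A | x̄ᵢ | ȳᵢ | A·x̄ᵢ | A·ȳᵢ
web | 1120.00 | 110.00 | 40.00 | 123200.00 | 44800.00
flange | 5280.00 | 110.00 | 92.00 | 580800.00 | 485760.00
Σ | 6400.00 |  |  | 704000.00 | 530560.00
x_c = 704000.00 / 6400.00 = 110.00 cm
y_c = 530560.00 / 6400.00 = 82.90 cm

x_c = 110.00 cm, y_c = 82.90 cm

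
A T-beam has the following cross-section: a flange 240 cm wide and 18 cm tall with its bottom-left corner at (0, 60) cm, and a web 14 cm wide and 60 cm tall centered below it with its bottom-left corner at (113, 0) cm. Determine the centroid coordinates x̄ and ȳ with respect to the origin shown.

x̄ = 120.00 cm, ȳ = 62.65 cm

web: A = 14 × 60 = 840.00, centroid at (120.00, 30.00).
flange: A = 240 × 18 = 4320.00, centroid at (120.00, 69.00).
ΣA = 5160.00 cm²
ΣAx̄ = (840.00)(120.00) + (4320.00)(120.00) = 619200.00 cm³
ΣAȳ = (840.00)(30.00) + (4320.00)(69.00) = 323280.00 cm³
x̄ = 619200.00 / 5160.00 = 120.00 cm
ȳ = 323280.00 / 5160.00 = 62.65 cm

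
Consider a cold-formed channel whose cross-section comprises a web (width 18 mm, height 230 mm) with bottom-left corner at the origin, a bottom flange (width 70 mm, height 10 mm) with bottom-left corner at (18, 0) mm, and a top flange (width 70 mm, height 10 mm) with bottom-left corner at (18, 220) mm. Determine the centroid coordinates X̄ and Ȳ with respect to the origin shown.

X̄ = 20.12 mm, Ȳ = 115.00 mm

Part | A | x̄ᵢ | ȳᵢ | A·x̄ᵢ | A·ȳᵢ
web | 4140.00 | 9.00 | 115.00 | 37260.00 | 476100.00
bottom flange | 700.00 | 53.00 | 5.00 | 37100.00 | 3500.00
top flange | 700.00 | 53.00 | 225.00 | 37100.00 | 157500.00
Σ | 5540.00 |  |  | 111460.00 | 637100.00
X̄ = 111460.00 / 5540.00 = 20.12 mm
Ȳ = 637100.00 / 5540.00 = 115.00 mm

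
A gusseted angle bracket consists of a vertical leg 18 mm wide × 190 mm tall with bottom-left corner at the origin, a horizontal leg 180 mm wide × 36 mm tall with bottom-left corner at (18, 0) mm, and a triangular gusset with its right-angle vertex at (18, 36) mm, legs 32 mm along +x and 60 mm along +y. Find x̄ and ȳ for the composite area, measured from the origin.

Part | A | x̄ᵢ | ȳᵢ | A·x̄ᵢ | A·ȳᵢ
vertical leg | 3420.00 | 9.00 | 95.00 | 30780.00 | 324900.00
horizontal leg | 6480.00 | 108.00 | 18.00 | 699840.00 | 116640.00
gusset | 960.00 | 28.67 | 56.00 | 27520.00 | 53760.00
Σ | 10860.00 |  |  | 758140.00 | 495300.00
x̄ = 758140.00 / 10860.00 = 69.81 mm
ȳ = 495300.00 / 10860.00 = 45.61 mm

x̄ = 69.81 mm, ȳ = 45.61 mm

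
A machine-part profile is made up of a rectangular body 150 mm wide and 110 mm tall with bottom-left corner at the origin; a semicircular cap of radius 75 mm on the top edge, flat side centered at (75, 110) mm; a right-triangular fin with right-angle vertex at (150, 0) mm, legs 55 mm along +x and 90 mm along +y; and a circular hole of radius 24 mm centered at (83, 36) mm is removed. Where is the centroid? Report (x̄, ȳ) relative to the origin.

x̄ = 83.33 mm, ȳ = 83.45 mm

rectangular body: A = 150 × 110 = 16500.00, centroid at (75.00, 55.00).
semicircular top: A = ½π·75² = 8835.73, centroid at (75.00, 141.83).
triangular fin: A = ½·55·90 = 2475.00, centroid at (168.33, 30.00).
hole: A = −π·24² = -1809.56, centroid at (83.00, 36.00).
ΣA = 26001.17 mm²
ΣAx̄ = (16500.00)(75.00) + (8835.73)(75.00) + (2475.00)(168.33) + (-1809.56)(83.00) = 2166611.44 mm³
ΣAȳ = (16500.00)(55.00) + (8835.73)(141.83) + (2475.00)(30.00) + (-1809.56)(36.00) = 2169786.16 mm³
x̄ = 2166611.44 / 26001.17 = 83.33 mm
ȳ = 2169786.16 / 26001.17 = 83.45 mm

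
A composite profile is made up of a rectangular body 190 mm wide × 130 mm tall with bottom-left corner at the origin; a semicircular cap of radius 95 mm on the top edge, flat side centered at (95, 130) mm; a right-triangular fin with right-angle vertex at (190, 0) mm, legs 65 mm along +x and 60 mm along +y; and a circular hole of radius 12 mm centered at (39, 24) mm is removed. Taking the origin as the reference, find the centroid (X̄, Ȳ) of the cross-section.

X̄ = 101.26 mm, Ȳ = 100.27 mm

rectangular body: A = 190 × 130 = 24700.00, centroid at (95.00, 65.00).
semicircular top: A = ½π·95² = 14176.44, centroid at (95.00, 170.32).
triangular fin: A = ½·65·60 = 1950.00, centroid at (211.67, 20.00).
hole: A = −π·12² = -452.39, centroid at (39.00, 24.00).
ΣA = 40374.05 mm², ΣAX̄ = 4088368.32 mm³, ΣAȲ = 4048162.78 mm³.
X̄ = 4088368.32/40374.05 = 101.26 mm; Ȳ = 4048162.78/40374.05 = 100.27 mm.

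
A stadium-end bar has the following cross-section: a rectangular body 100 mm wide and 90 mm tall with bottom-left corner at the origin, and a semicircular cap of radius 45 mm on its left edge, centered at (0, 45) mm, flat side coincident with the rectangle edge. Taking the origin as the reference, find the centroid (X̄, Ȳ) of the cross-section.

Part | A | x̄ᵢ | ȳᵢ | A·x̄ᵢ | A·ȳᵢ
rectangular body | 9000.00 | 50.00 | 45.00 | 450000.00 | 405000.00
semicircular end | 3180.86 | -19.10 | 45.00 | -60750.00 | 143138.82
Σ | 12180.86 |  |  | 389250.00 | 548138.82
X̄ = 389250.00 / 12180.86 = 31.96 mm
Ȳ = 548138.82 / 12180.86 = 45.00 mm

X̄ = 31.96 mm, Ȳ = 45.00 mm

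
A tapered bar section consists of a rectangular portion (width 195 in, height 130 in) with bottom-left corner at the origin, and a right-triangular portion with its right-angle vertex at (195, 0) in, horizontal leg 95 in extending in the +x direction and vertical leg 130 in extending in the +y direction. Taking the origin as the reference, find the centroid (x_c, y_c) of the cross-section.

x_c = 122.80 in, y_c = 60.76 in

rectangular portion: A = 195 × 130 = 25350.00, centroid at (97.50, 65.00).
triangular portion: A = ½·95·130 = 6175.00, centroid at (226.67, 43.33).
ΣA = 31525.00 in², ΣAx_c = 3871291.67 in³, ΣAy_c = 1915333.33 in³.
x_c = 3871291.67/31525.00 = 122.80 in; y_c = 1915333.33/31525.00 = 60.76 in.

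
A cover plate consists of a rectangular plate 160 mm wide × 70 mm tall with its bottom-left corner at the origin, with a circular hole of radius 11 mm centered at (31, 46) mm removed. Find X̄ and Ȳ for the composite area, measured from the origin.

X̄ = 81.72 mm, Ȳ = 34.61 mm

plate: A = 160 × 70 = 11200.00, centroid at (80.00, 35.00).
hole: A = −π·11² = -380.13, centroid at (31.00, 46.00).
ΣA = 10819.87 mm², ΣAX̄ = 884215.89 mm³, ΣAȲ = 374513.90 mm³.
X̄ = 884215.89/10819.87 = 81.72 mm; Ȳ = 374513.90/10819.87 = 34.61 mm.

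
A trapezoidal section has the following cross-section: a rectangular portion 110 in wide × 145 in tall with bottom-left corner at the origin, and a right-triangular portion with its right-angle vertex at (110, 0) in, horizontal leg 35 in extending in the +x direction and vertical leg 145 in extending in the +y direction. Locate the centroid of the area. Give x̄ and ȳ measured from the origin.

x̄ = 64.15 in, ȳ = 69.18 in

rectangular portion: A = 110 × 145 = 15950.00, centroid at (55.00, 72.50).
triangular portion: A = ½·35·145 = 2537.50, centroid at (121.67, 48.33).
ΣA = 18487.50 in², ΣAx̄ = 1185979.17 in³, ΣAȳ = 1279020.83 in³.
x̄ = 1185979.17/18487.50 = 64.15 in; ȳ = 1279020.83/18487.50 = 69.18 in.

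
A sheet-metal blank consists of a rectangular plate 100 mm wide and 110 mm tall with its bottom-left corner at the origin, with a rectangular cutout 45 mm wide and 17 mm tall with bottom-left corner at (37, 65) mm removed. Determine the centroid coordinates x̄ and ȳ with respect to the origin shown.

x̄ = 49.29 mm, ȳ = 53.62 mm

plate: A = 100 × 110 = 11000.00, centroid at (50.00, 55.00).
hole: A = −(45 × 17) = -765.00, centroid at (59.50, 73.50).
ΣA = 10235.00 mm²
ΣAx̄ = (11000.00)(50.00) + (-765.00)(59.50) = 504482.50 mm³
ΣAȳ = (11000.00)(55.00) + (-765.00)(73.50) = 548772.50 mm³
x̄ = 504482.50 / 10235.00 = 49.29 mm
ȳ = 548772.50 / 10235.00 = 53.62 mm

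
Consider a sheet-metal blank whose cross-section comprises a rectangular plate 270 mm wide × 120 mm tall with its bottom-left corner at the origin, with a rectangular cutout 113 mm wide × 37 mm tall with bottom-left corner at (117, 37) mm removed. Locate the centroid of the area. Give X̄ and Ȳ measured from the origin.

Part | A | x̄ᵢ | ȳᵢ | A·x̄ᵢ | A·ȳᵢ
plate | 32400.00 | 135.00 | 60.00 | 4374000.00 | 1944000.00
hole | -4181.00 | 173.50 | 55.50 | -725403.50 | -232045.50
Σ | 28219.00 |  |  | 3648596.50 | 1711954.50
X̄ = 3648596.50 / 28219.00 = 129.30 mm
Ȳ = 1711954.50 / 28219.00 = 60.67 mm

X̄ = 129.30 mm, Ȳ = 60.67 mm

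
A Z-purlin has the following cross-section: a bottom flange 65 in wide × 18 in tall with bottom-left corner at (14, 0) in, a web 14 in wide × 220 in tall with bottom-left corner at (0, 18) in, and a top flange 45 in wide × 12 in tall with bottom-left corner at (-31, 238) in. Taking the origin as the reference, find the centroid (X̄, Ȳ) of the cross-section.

X̄ = 14.90 in, Ȳ = 112.01 in

bottom flange: A = 65 × 18 = 1170.00, centroid at (46.50, 9.00).
web: A = 14 × 220 = 3080.00, centroid at (7.00, 128.00).
top flange: A = 45 × 12 = 540.00, centroid at (-8.50, 244.00).
ΣA = 4790.00 in², ΣAX̄ = 71375.00 in³, ΣAȲ = 536530.00 in³.
X̄ = 71375.00/4790.00 = 14.90 in; Ȳ = 536530.00/4790.00 = 112.01 in.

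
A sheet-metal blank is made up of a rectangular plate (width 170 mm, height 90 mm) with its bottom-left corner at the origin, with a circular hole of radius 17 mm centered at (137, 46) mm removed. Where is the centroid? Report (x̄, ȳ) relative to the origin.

x̄ = 81.72 mm, ȳ = 44.94 mm

Part | A | x̄ᵢ | ȳᵢ | A·x̄ᵢ | A·ȳᵢ
plate | 15300.00 | 85.00 | 45.00 | 1300500.00 | 688500.00
hole | -907.92 | 137.00 | 46.00 | -124385.08 | -41764.33
Σ | 14392.08 |  |  | 1176114.92 | 646735.67
x̄ = 1176114.92 / 14392.08 = 81.72 mm
ȳ = 646735.67 / 14392.08 = 44.94 mm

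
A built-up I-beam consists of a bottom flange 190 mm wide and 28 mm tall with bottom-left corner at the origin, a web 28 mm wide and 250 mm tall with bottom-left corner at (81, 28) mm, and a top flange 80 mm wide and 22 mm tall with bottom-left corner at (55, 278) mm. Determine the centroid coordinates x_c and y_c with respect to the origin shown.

x_c = 95.00 mm, y_c = 117.48 mm

bottom flange: A = 190 × 28 = 5320.00, centroid at (95.00, 14.00).
web: A = 28 × 250 = 7000.00, centroid at (95.00, 153.00).
top flange: A = 80 × 22 = 1760.00, centroid at (95.00, 289.00).
ΣA = 14080.00 mm²
ΣAx_c = (5320.00)(95.00) + (7000.00)(95.00) + (1760.00)(95.00) = 1337600.00 mm³
ΣAy_c = (5320.00)(14.00) + (7000.00)(153.00) + (1760.00)(289.00) = 1654120.00 mm³
x_c = 1337600.00 / 14080.00 = 95.00 mm
y_c = 1654120.00 / 14080.00 = 117.48 mm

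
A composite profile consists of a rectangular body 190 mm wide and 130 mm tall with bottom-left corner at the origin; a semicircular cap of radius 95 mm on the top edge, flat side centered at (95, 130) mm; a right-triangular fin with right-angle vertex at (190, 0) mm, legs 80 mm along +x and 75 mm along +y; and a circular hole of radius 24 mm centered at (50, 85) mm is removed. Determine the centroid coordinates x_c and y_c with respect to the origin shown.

x_c = 106.14 mm, y_c = 98.37 mm

Part | A | x̄ᵢ | ȳᵢ | A·x̄ᵢ | A·ȳᵢ
rectangular body | 24700.00 | 95.00 | 65.00 | 2346500.00 | 1605500.00
semicircular top | 14176.44 | 95.00 | 170.32 | 1346761.50 | 2414520.12
triangular fin | 3000.00 | 216.67 | 25.00 | 650000.00 | 75000.00
hole | -1809.56 | 50.00 | 85.00 | -90477.87 | -153812.38
Σ | 40066.88 |  |  | 4252783.63 | 3941207.75
x_c = 4252783.63 / 40066.88 = 106.14 mm
y_c = 3941207.75 / 40066.88 = 98.37 mm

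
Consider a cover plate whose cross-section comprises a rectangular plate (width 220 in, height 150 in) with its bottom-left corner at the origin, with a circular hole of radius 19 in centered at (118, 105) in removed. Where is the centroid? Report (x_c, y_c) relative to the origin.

x_c = 109.72 in, y_c = 73.93 in

Part | A | x̄ᵢ | ȳᵢ | A·x̄ᵢ | A·ȳᵢ
plate | 33000.00 | 110.00 | 75.00 | 3630000.00 | 2475000.00
hole | -1134.11 | 118.00 | 105.00 | -133825.56 | -119082.07
Σ | 31865.89 |  |  | 3496174.44 | 2355917.93
x_c = 3496174.44 / 31865.89 = 109.72 in
y_c = 2355917.93 / 31865.89 = 73.93 in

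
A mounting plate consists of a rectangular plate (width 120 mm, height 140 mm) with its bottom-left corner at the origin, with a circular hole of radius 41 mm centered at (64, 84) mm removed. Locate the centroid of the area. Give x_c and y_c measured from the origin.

Part | A | x̄ᵢ | ȳᵢ | A·x̄ᵢ | A·ȳᵢ
plate | 16800.00 | 60.00 | 70.00 | 1008000.00 | 1176000.00
hole | -5281.02 | 64.00 | 84.00 | -337985.10 | -443605.45
Σ | 11518.98 |  |  | 670014.90 | 732394.55
x_c = 670014.90 / 11518.98 = 58.17 mm
y_c = 732394.55 / 11518.98 = 63.58 mm

x_c = 58.17 mm, y_c = 63.58 mm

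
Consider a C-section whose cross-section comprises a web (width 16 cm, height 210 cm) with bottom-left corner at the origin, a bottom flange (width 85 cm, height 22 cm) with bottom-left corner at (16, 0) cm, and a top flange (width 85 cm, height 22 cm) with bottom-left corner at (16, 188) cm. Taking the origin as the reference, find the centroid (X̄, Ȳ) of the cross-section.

X̄ = 34.60 cm, Ȳ = 105.00 cm

Part | A | x̄ᵢ | ȳᵢ | A·x̄ᵢ | A·ȳᵢ
web | 3360.00 | 8.00 | 105.00 | 26880.00 | 352800.00
bottom flange | 1870.00 | 58.50 | 11.00 | 109395.00 | 20570.00
top flange | 1870.00 | 58.50 | 199.00 | 109395.00 | 372130.00
Σ | 7100.00 |  |  | 245670.00 | 745500.00
X̄ = 245670.00 / 7100.00 = 34.60 cm
Ȳ = 745500.00 / 7100.00 = 105.00 cm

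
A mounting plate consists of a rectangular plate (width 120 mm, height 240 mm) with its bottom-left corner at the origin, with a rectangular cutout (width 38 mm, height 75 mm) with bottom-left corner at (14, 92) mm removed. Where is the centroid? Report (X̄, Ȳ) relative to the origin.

X̄ = 62.97 mm, Ȳ = 118.96 mm

plate: A = 120 × 240 = 28800.00, centroid at (60.00, 120.00).
hole: A = −(38 × 75) = -2850.00, centroid at (33.00, 129.50).
ΣA = 25950.00 mm²
ΣAX̄ = (28800.00)(60.00) + (-2850.00)(33.00) = 1633950.00 mm³
ΣAȲ = (28800.00)(120.00) + (-2850.00)(129.50) = 3086925.00 mm³
X̄ = 1633950.00 / 25950.00 = 62.97 mm
Ȳ = 3086925.00 / 25950.00 = 118.96 mm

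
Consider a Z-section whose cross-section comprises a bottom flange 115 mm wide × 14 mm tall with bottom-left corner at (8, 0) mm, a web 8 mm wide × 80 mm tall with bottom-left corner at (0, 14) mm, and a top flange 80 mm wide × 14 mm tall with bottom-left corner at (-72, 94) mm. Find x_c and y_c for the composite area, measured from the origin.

x_c = 21.42 mm, y_c = 47.17 mm

bottom flange: A = 115 × 14 = 1610.00, centroid at (65.50, 7.00).
web: A = 8 × 80 = 640.00, centroid at (4.00, 54.00).
top flange: A = 80 × 14 = 1120.00, centroid at (-32.00, 101.00).
ΣA = 3370.00 mm²
ΣAx_c = (1610.00)(65.50) + (640.00)(4.00) + (1120.00)(-32.00) = 72175.00 mm³
ΣAy_c = (1610.00)(7.00) + (640.00)(54.00) + (1120.00)(101.00) = 158950.00 mm³
x_c = 72175.00 / 3370.00 = 21.42 mm
y_c = 158950.00 / 3370.00 = 47.17 mm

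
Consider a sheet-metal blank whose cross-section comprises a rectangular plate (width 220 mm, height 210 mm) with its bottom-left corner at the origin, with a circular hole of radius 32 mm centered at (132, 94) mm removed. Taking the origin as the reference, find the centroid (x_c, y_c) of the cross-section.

Part | A | x̄ᵢ | ȳᵢ | A·x̄ᵢ | A·ȳᵢ
plate | 46200.00 | 110.00 | 105.00 | 5082000.00 | 4851000.00
hole | -3216.99 | 132.00 | 94.00 | -424642.80 | -302397.14
Σ | 42983.01 |  |  | 4657357.20 | 4548602.86
x_c = 4657357.20 / 42983.01 = 108.35 mm
y_c = 4548602.86 / 42983.01 = 105.82 mm

x_c = 108.35 mm, y_c = 105.82 mm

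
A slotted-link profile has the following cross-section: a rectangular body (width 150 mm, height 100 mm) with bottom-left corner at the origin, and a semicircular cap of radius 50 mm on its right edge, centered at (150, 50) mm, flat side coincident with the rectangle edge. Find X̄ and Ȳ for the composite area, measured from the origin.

X̄ = 94.96 mm, Ȳ = 50.00 mm

Part | A | x̄ᵢ | ȳᵢ | A·x̄ᵢ | A·ȳᵢ
rectangular body | 15000.00 | 75.00 | 50.00 | 1125000.00 | 750000.00
semicircular end | 3926.99 | 171.22 | 50.00 | 672381.96 | 196349.54
Σ | 18926.99 |  |  | 1797381.96 | 946349.54
X̄ = 1797381.96 / 18926.99 = 94.96 mm
Ȳ = 946349.54 / 18926.99 = 50.00 mm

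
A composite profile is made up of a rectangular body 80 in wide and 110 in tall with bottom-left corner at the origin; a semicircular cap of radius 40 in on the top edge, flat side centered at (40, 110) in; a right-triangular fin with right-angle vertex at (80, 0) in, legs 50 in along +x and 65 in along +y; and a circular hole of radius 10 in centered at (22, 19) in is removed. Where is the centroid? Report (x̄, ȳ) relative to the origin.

rectangular body: A = 80 × 110 = 8800.00, centroid at (40.00, 55.00).
semicircular top: A = ½π·40² = 2513.27, centroid at (40.00, 126.98).
triangular fin: A = ½·50·65 = 1625.00, centroid at (96.67, 21.67).
hole: A = −π·10² = -314.16, centroid at (22.00, 19.00).
ΣA = 12624.11 in², ΣAx̄ = 602702.79 in³, ΣAȳ = 832366.13 in³.
x̄ = 602702.79/12624.11 = 47.74 in; ȳ = 832366.13/12624.11 = 65.93 in.

x̄ = 47.74 in, ȳ = 65.93 in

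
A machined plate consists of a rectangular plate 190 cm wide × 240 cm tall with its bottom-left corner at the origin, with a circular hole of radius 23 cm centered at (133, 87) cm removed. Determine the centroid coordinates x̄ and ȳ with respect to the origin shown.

plate: A = 190 × 240 = 45600.00, centroid at (95.00, 120.00).
hole: A = −π·23² = -1661.90, centroid at (133.00, 87.00).
ΣA = 43938.10 cm², ΣAx̄ = 4110966.97 cm³, ΣAȳ = 5327414.48 cm³.
x̄ = 4110966.97/43938.10 = 93.56 cm; ȳ = 5327414.48/43938.10 = 121.25 cm.

x̄ = 93.56 cm, ȳ = 121.25 cm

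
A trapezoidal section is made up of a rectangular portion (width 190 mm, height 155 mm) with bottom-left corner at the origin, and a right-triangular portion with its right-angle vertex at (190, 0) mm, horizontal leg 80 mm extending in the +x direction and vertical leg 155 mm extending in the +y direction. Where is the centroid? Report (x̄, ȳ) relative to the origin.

x̄ = 116.16 mm, ȳ = 73.01 mm

rectangular portion: A = 190 × 155 = 29450.00, centroid at (95.00, 77.50).
triangular portion: A = ½·80·155 = 6200.00, centroid at (216.67, 51.67).
ΣA = 35650.00 mm², ΣAx̄ = 4141083.33 mm³, ΣAȳ = 2602708.33 mm³.
x̄ = 4141083.33/35650.00 = 116.16 mm; ȳ = 2602708.33/35650.00 = 73.01 mm.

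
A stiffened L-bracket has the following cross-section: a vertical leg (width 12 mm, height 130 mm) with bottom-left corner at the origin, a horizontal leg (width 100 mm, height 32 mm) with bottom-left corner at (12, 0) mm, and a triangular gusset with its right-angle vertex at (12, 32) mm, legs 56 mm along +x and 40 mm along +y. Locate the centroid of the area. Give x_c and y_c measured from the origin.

x_c = 41.17 mm, y_c = 34.59 mm

vertical leg: A = 12 × 130 = 1560.00, centroid at (6.00, 65.00).
horizontal leg: A = 100 × 32 = 3200.00, centroid at (62.00, 16.00).
gusset: A = ½·56·40 = 1120.00, centroid at (30.67, 45.33).
ΣA = 5880.00 mm², ΣAx_c = 242106.67 mm³, ΣAy_c = 203373.33 mm³.
x_c = 242106.67/5880.00 = 41.17 mm; y_c = 203373.33/5880.00 = 34.59 mm.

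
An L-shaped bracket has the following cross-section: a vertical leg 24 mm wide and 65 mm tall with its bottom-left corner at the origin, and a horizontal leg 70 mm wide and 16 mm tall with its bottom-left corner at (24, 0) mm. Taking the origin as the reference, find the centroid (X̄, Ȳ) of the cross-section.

X̄ = 31.64 mm, Ȳ = 22.26 mm

vertical leg: A = 24 × 65 = 1560.00, centroid at (12.00, 32.50).
horizontal leg: A = 70 × 16 = 1120.00, centroid at (59.00, 8.00).
ΣA = 2680.00 mm²
ΣAX̄ = (1560.00)(12.00) + (1120.00)(59.00) = 84800.00 mm³
ΣAȲ = (1560.00)(32.50) + (1120.00)(8.00) = 59660.00 mm³
X̄ = 84800.00 / 2680.00 = 31.64 mm
Ȳ = 59660.00 / 2680.00 = 22.26 mm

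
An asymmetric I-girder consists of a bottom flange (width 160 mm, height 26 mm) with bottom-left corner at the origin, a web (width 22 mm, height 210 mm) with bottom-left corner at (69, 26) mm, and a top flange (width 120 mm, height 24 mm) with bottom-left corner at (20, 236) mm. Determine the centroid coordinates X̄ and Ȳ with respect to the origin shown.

bottom flange: A = 160 × 26 = 4160.00, centroid at (80.00, 13.00).
web: A = 22 × 210 = 4620.00, centroid at (80.00, 131.00).
top flange: A = 120 × 24 = 2880.00, centroid at (80.00, 248.00).
ΣA = 11660.00 mm², ΣAX̄ = 932800.00 mm³, ΣAȲ = 1373540.00 mm³.
X̄ = 932800.00/11660.00 = 80.00 mm; Ȳ = 1373540.00/11660.00 = 117.80 mm.

X̄ = 80.00 mm, Ȳ = 117.80 mm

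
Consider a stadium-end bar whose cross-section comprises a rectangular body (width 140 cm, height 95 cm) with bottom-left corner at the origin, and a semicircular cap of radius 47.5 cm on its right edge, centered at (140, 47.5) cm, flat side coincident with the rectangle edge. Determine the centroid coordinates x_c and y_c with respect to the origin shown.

rectangular body: A = 140 × 95 = 13300.00, centroid at (70.00, 47.50).
semicircular end: A = ½π·47.5² = 3544.11, centroid at (160.16, 47.50).
ΣA = 16844.11 cm²
ΣAx_c = (13300.00)(70.00) + (3544.11)(160.16) = 1498623.21 cm³
ΣAy_c = (13300.00)(47.50) + (3544.11)(47.50) = 800095.19 cm³
x_c = 1498623.21 / 16844.11 = 88.97 cm
y_c = 800095.19 / 16844.11 = 47.50 cm

x_c = 88.97 cm, y_c = 47.50 cm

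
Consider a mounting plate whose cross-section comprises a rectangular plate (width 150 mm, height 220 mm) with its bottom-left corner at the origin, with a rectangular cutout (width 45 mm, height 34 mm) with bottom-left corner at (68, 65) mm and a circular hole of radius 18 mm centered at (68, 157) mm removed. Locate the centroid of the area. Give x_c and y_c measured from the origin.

x_c = 74.46 mm, y_c = 109.84 mm

plate: A = 150 × 220 = 33000.00, centroid at (75.00, 110.00).
hole 1: A = −(45 × 34) = -1530.00, centroid at (90.50, 82.00).
hole 2: A = −π·18² = -1017.88, centroid at (68.00, 157.00).
ΣA = 30452.12 mm², ΣAx_c = 2267319.43 mm³, ΣAy_c = 3344733.46 mm³.
x_c = 2267319.43/30452.12 = 74.46 mm; y_c = 3344733.46/30452.12 = 109.84 mm.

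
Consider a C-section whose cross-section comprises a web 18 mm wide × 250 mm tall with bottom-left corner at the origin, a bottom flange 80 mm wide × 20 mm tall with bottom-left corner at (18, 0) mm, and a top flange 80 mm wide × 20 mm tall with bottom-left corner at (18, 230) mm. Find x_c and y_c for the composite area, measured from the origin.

web: A = 18 × 250 = 4500.00, centroid at (9.00, 125.00).
bottom flange: A = 80 × 20 = 1600.00, centroid at (58.00, 10.00).
top flange: A = 80 × 20 = 1600.00, centroid at (58.00, 240.00).
ΣA = 7700.00 mm²
ΣAx_c = (4500.00)(9.00) + (1600.00)(58.00) + (1600.00)(58.00) = 226100.00 mm³
ΣAy_c = (4500.00)(125.00) + (1600.00)(10.00) + (1600.00)(240.00) = 962500.00 mm³
x_c = 226100.00 / 7700.00 = 29.36 mm
y_c = 962500.00 / 7700.00 = 125.00 mm

x_c = 29.36 mm, y_c = 125.00 mm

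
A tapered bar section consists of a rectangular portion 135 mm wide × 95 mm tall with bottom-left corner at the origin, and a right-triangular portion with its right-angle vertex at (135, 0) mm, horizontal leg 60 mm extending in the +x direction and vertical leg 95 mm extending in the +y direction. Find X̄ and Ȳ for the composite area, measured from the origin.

rectangular portion: A = 135 × 95 = 12825.00, centroid at (67.50, 47.50).
triangular portion: A = ½·60·95 = 2850.00, centroid at (155.00, 31.67).
ΣA = 15675.00 mm²
ΣAX̄ = (12825.00)(67.50) + (2850.00)(155.00) = 1307437.50 mm³
ΣAȲ = (12825.00)(47.50) + (2850.00)(31.67) = 699437.50 mm³
X̄ = 1307437.50 / 15675.00 = 83.41 mm
Ȳ = 699437.50 / 15675.00 = 44.62 mm

X̄ = 83.41 mm, Ȳ = 44.62 mm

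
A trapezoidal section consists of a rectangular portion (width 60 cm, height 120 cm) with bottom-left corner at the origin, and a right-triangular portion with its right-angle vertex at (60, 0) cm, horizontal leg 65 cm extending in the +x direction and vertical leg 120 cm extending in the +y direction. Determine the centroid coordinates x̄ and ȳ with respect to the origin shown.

x̄ = 48.15 cm, ȳ = 52.97 cm

rectangular portion: A = 60 × 120 = 7200.00, centroid at (30.00, 60.00).
triangular portion: A = ½·65·120 = 3900.00, centroid at (81.67, 40.00).
ΣA = 11100.00 cm², ΣAx̄ = 534500.00 cm³, ΣAȳ = 588000.00 cm³.
x̄ = 534500.00/11100.00 = 48.15 cm; ȳ = 588000.00/11100.00 = 52.97 cm.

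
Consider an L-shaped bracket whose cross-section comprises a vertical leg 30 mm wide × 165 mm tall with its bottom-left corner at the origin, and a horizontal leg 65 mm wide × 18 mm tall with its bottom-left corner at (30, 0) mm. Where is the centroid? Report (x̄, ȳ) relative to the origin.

x̄ = 24.08 mm, ȳ = 68.45 mm

vertical leg: A = 30 × 165 = 4950.00, centroid at (15.00, 82.50).
horizontal leg: A = 65 × 18 = 1170.00, centroid at (62.50, 9.00).
ΣA = 6120.00 mm², ΣAx̄ = 147375.00 mm³, ΣAȳ = 418905.00 mm³.
x̄ = 147375.00/6120.00 = 24.08 mm; ȳ = 418905.00/6120.00 = 68.45 mm.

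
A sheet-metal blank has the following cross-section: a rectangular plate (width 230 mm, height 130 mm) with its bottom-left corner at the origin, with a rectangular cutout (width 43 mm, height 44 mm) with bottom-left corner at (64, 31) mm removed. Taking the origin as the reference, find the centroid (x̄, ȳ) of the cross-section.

Part | A | x̄ᵢ | ȳᵢ | A·x̄ᵢ | A·ȳᵢ
plate | 29900.00 | 115.00 | 65.00 | 3438500.00 | 1943500.00
hole | -1892.00 | 85.50 | 53.00 | -161766.00 | -100276.00
Σ | 28008.00 |  |  | 3276734.00 | 1843224.00
x̄ = 3276734.00 / 28008.00 = 116.99 mm
ȳ = 1843224.00 / 28008.00 = 65.81 mm

x̄ = 116.99 mm, ȳ = 65.81 mm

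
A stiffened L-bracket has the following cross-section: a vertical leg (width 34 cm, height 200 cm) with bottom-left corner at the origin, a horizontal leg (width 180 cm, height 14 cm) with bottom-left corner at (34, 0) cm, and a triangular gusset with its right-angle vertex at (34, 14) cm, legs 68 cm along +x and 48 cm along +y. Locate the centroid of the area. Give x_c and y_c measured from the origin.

x_c = 47.53 cm, y_c = 68.17 cm

vertical leg: A = 34 × 200 = 6800.00, centroid at (17.00, 100.00).
horizontal leg: A = 180 × 14 = 2520.00, centroid at (124.00, 7.00).
gusset: A = ½·68·48 = 1632.00, centroid at (56.67, 30.00).
ΣA = 10952.00 cm², ΣAx_c = 520560.00 cm³, ΣAy_c = 746600.00 cm³.
x_c = 520560.00/10952.00 = 47.53 cm; y_c = 746600.00/10952.00 = 68.17 cm.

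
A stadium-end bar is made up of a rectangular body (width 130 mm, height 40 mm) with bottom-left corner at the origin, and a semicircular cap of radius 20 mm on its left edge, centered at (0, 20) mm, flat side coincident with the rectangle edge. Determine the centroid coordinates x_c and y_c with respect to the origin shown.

x_c = 57.08 mm, y_c = 20.00 mm

rectangular body: A = 130 × 40 = 5200.00, centroid at (65.00, 20.00).
semicircular end: A = ½π·20² = 628.32, centroid at (-8.49, 20.00).
ΣA = 5828.32 mm², ΣAx_c = 332666.67 mm³, ΣAy_c = 116566.37 mm³.
x_c = 332666.67/5828.32 = 57.08 mm; y_c = 116566.37/5828.32 = 20.00 mm.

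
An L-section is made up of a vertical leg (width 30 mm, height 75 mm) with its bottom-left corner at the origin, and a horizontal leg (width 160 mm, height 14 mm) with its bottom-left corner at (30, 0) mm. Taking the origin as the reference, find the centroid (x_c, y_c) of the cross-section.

vertical leg: A = 30 × 75 = 2250.00, centroid at (15.00, 37.50).
horizontal leg: A = 160 × 14 = 2240.00, centroid at (110.00, 7.00).
ΣA = 4490.00 mm², ΣAx_c = 280150.00 mm³, ΣAy_c = 100055.00 mm³.
x_c = 280150.00/4490.00 = 62.39 mm; y_c = 100055.00/4490.00 = 22.28 mm.

x_c = 62.39 mm, y_c = 22.28 mm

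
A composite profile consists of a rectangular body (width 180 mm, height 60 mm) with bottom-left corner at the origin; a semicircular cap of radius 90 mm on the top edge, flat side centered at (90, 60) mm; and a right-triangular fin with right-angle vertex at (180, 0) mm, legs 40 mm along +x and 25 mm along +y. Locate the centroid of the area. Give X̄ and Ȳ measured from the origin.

rectangular body: A = 180 × 60 = 10800.00, centroid at (90.00, 30.00).
semicircular top: A = ½π·90² = 12723.45, centroid at (90.00, 98.20).
triangular fin: A = ½·40·25 = 500.00, centroid at (193.33, 8.33).
ΣA = 24023.45 mm²
ΣAX̄ = (10800.00)(90.00) + (12723.45)(90.00) + (500.00)(193.33) = 2213777.19 mm³
ΣAȲ = (10800.00)(30.00) + (12723.45)(98.20) + (500.00)(8.33) = 1577573.68 mm³
X̄ = 2213777.19 / 24023.45 = 92.15 mm
Ȳ = 1577573.68 / 24023.45 = 65.67 mm

X̄ = 92.15 mm, Ȳ = 65.67 mm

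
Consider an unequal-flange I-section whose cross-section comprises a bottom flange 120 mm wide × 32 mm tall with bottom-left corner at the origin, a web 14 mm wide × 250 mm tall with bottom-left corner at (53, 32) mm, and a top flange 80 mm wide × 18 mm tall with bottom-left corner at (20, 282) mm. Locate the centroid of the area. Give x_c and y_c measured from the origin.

Part | A | x̄ᵢ | ȳᵢ | A·x̄ᵢ | A·ȳᵢ
bottom flange | 3840.00 | 60.00 | 16.00 | 230400.00 | 61440.00
web | 3500.00 | 60.00 | 157.00 | 210000.00 | 549500.00
top flange | 1440.00 | 60.00 | 291.00 | 86400.00 | 419040.00
Σ | 8780.00 |  |  | 526800.00 | 1029980.00
x_c = 526800.00 / 8780.00 = 60.00 mm
y_c = 1029980.00 / 8780.00 = 117.31 mm

x_c = 60.00 mm, y_c = 117.31 mm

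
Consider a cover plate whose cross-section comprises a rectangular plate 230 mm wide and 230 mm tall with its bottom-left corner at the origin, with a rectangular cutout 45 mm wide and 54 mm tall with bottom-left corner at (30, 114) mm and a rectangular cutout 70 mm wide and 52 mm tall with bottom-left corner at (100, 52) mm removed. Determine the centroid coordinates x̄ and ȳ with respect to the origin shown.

x̄ = 116.69 mm, ȳ = 116.53 mm

plate: A = 230 × 230 = 52900.00, centroid at (115.00, 115.00).
hole 1: A = −(45 × 54) = -2430.00, centroid at (52.50, 141.00).
hole 2: A = −(70 × 52) = -3640.00, centroid at (135.00, 78.00).
ΣA = 46830.00 mm², ΣAx̄ = 5464525.00 mm³, ΣAȳ = 5456950.00 mm³.
x̄ = 5464525.00/46830.00 = 116.69 mm; ȳ = 5456950.00/46830.00 = 116.53 mm.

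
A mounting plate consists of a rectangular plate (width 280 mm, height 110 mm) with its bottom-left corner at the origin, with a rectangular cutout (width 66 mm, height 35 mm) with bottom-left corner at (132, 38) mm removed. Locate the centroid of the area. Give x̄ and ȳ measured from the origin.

plate: A = 280 × 110 = 30800.00, centroid at (140.00, 55.00).
hole: A = −(66 × 35) = -2310.00, centroid at (165.00, 55.50).
ΣA = 28490.00 mm², ΣAx̄ = 3930850.00 mm³, ΣAȳ = 1565795.00 mm³.
x̄ = 3930850.00/28490.00 = 137.97 mm; ȳ = 1565795.00/28490.00 = 54.96 mm.

x̄ = 137.97 mm, ȳ = 54.96 mm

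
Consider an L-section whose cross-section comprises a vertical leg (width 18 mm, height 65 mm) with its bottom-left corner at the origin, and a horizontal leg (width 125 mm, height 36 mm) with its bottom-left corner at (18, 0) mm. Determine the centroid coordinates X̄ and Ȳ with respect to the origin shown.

Part | A | x̄ᵢ | ȳᵢ | A·x̄ᵢ | A·ȳᵢ
vertical leg | 1170.00 | 9.00 | 32.50 | 10530.00 | 38025.00
horizontal leg | 4500.00 | 80.50 | 18.00 | 362250.00 | 81000.00
Σ | 5670.00 |  |  | 372780.00 | 119025.00
X̄ = 372780.00 / 5670.00 = 65.75 mm
Ȳ = 119025.00 / 5670.00 = 20.99 mm

X̄ = 65.75 mm, Ȳ = 20.99 mm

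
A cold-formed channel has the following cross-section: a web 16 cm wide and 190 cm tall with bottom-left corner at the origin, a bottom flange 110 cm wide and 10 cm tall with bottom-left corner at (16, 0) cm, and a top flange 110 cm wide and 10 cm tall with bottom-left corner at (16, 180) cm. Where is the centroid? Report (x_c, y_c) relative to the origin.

web: A = 16 × 190 = 3040.00, centroid at (8.00, 95.00).
bottom flange: A = 110 × 10 = 1100.00, centroid at (71.00, 5.00).
top flange: A = 110 × 10 = 1100.00, centroid at (71.00, 185.00).
ΣA = 5240.00 cm²
ΣAx_c = (3040.00)(8.00) + (1100.00)(71.00) + (1100.00)(71.00) = 180520.00 cm³
ΣAy_c = (3040.00)(95.00) + (1100.00)(5.00) + (1100.00)(185.00) = 497800.00 cm³
x_c = 180520.00 / 5240.00 = 34.45 cm
y_c = 497800.00 / 5240.00 = 95.00 cm

x_c = 34.45 cm, y_c = 95.00 cm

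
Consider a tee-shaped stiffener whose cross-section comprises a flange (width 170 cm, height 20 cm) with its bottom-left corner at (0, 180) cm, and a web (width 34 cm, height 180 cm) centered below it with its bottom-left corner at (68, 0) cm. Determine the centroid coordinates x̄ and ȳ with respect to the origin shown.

x̄ = 85.00 cm, ȳ = 125.71 cm

web: A = 34 × 180 = 6120.00, centroid at (85.00, 90.00).
flange: A = 170 × 20 = 3400.00, centroid at (85.00, 190.00).
ΣA = 9520.00 cm², ΣAx̄ = 809200.00 cm³, ΣAȳ = 1196800.00 cm³.
x̄ = 809200.00/9520.00 = 85.00 cm; ȳ = 1196800.00/9520.00 = 125.71 cm.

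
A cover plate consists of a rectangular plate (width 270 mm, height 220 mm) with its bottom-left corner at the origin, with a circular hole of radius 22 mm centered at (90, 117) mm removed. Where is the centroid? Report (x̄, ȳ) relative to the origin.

plate: A = 270 × 220 = 59400.00, centroid at (135.00, 110.00).
hole: A = −π·22² = -1520.53, centroid at (90.00, 117.00).
ΣA = 57879.47 mm², ΣAx̄ = 7882152.22 mm³, ΣAȳ = 6356097.89 mm³.
x̄ = 7882152.22/57879.47 = 136.18 mm; ȳ = 6356097.89/57879.47 = 109.82 mm.

x̄ = 136.18 mm, ȳ = 109.82 mm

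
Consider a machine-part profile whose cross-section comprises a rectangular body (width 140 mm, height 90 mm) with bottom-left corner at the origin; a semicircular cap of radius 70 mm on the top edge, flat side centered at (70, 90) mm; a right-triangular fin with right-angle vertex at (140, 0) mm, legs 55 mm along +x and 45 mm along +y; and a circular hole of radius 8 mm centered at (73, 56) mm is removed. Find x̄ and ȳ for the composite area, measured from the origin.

x̄ = 75.10 mm, ȳ = 70.11 mm

Part | A | x̄ᵢ | ȳᵢ | A·x̄ᵢ | A·ȳᵢ
rectangular body | 12600.00 | 70.00 | 45.00 | 882000.00 | 567000.00
semicircular top | 7696.90 | 70.00 | 119.71 | 538783.14 | 921387.85
triangular fin | 1237.50 | 158.33 | 15.00 | 195937.50 | 18562.50
hole | -201.06 | 73.00 | 56.00 | -14677.52 | -11259.47
Σ | 21333.34 |  |  | 1602043.12 | 1495690.88
x̄ = 1602043.12 / 21333.34 = 75.10 mm
ȳ = 1495690.88 / 21333.34 = 70.11 mm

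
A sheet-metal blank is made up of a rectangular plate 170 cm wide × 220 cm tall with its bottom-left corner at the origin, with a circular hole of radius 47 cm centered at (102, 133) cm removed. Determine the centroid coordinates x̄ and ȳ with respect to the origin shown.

Part | A | x̄ᵢ | ȳᵢ | A·x̄ᵢ | A·ȳᵢ
plate | 37400.00 | 85.00 | 110.00 | 3179000.00 | 4114000.00
hole | -6939.78 | 102.00 | 133.00 | -707857.37 | -922990.50
Σ | 30460.22 |  |  | 2471142.63 | 3191009.50
x̄ = 2471142.63 / 30460.22 = 81.13 cm
ȳ = 3191009.50 / 30460.22 = 104.76 cm

x̄ = 81.13 cm, ȳ = 104.76 cm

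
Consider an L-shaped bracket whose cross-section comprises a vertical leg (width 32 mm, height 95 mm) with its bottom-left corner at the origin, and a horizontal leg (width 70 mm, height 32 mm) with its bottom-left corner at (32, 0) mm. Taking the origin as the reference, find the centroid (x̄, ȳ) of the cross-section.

vertical leg: A = 32 × 95 = 3040.00, centroid at (16.00, 47.50).
horizontal leg: A = 70 × 32 = 2240.00, centroid at (67.00, 16.00).
ΣA = 5280.00 mm², ΣAx̄ = 198720.00 mm³, ΣAȳ = 180240.00 mm³.
x̄ = 198720.00/5280.00 = 37.64 mm; ȳ = 180240.00/5280.00 = 34.14 mm.

x̄ = 37.64 mm, ȳ = 34.14 mm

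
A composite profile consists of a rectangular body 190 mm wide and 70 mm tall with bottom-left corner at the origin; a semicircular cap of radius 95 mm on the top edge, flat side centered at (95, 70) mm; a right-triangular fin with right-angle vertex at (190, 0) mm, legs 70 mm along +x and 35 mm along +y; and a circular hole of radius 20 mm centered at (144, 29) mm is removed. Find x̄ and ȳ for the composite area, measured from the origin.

x̄ = 98.04 mm, ȳ = 73.14 mm

Part | A | x̄ᵢ | ȳᵢ | A·x̄ᵢ | A·ȳᵢ
rectangular body | 13300.00 | 95.00 | 35.00 | 1263500.00 | 465500.00
semicircular top | 14176.44 | 95.00 | 110.32 | 1346761.50 | 1563933.91
triangular fin | 1225.00 | 213.33 | 11.67 | 261333.33 | 14291.67
hole | -1256.64 | 144.00 | 29.00 | -180955.74 | -36442.47
Σ | 27444.80 |  |  | 2690639.10 | 2007283.10
x̄ = 2690639.10 / 27444.80 = 98.04 mm
ȳ = 2007283.10 / 27444.80 = 73.14 mm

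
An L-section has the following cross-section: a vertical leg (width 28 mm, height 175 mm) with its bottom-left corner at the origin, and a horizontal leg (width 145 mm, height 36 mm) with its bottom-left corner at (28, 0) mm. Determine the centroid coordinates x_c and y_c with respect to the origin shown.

x_c = 58.62 mm, y_c = 51.65 mm

vertical leg: A = 28 × 175 = 4900.00, centroid at (14.00, 87.50).
horizontal leg: A = 145 × 36 = 5220.00, centroid at (100.50, 18.00).
ΣA = 10120.00 mm², ΣAx_c = 593210.00 mm³, ΣAy_c = 522710.00 mm³.
x_c = 593210.00/10120.00 = 58.62 mm; y_c = 522710.00/10120.00 = 51.65 mm.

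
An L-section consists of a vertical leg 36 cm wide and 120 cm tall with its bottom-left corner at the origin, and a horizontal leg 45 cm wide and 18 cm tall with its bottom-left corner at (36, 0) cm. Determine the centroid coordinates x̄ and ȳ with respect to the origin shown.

x̄ = 24.39 cm, ȳ = 51.95 cm

Part | A | x̄ᵢ | ȳᵢ | A·x̄ᵢ | A·ȳᵢ
vertical leg | 4320.00 | 18.00 | 60.00 | 77760.00 | 259200.00
horizontal leg | 810.00 | 58.50 | 9.00 | 47385.00 | 7290.00
Σ | 5130.00 |  |  | 125145.00 | 266490.00
x̄ = 125145.00 / 5130.00 = 24.39 cm
ȳ = 266490.00 / 5130.00 = 51.95 cm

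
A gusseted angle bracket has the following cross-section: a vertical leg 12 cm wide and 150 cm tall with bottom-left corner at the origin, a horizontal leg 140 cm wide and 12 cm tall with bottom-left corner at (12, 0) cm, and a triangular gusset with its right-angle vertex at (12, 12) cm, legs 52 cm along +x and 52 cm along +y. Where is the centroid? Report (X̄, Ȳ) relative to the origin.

Part | A | x̄ᵢ | ȳᵢ | A·x̄ᵢ | A·ȳᵢ
vertical leg | 1800.00 | 6.00 | 75.00 | 10800.00 | 135000.00
horizontal leg | 1680.00 | 82.00 | 6.00 | 137760.00 | 10080.00
gusset | 1352.00 | 29.33 | 29.33 | 39658.67 | 39658.67
Σ | 4832.00 |  |  | 188218.67 | 184738.67
X̄ = 188218.67 / 4832.00 = 38.95 cm
Ȳ = 184738.67 / 4832.00 = 38.23 cm

X̄ = 38.95 cm, Ȳ = 38.23 cm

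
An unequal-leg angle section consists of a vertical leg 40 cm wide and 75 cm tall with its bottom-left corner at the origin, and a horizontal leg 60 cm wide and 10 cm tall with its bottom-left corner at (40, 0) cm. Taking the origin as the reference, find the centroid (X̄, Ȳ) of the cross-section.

vertical leg: A = 40 × 75 = 3000.00, centroid at (20.00, 37.50).
horizontal leg: A = 60 × 10 = 600.00, centroid at (70.00, 5.00).
ΣA = 3600.00 cm², ΣAX̄ = 102000.00 cm³, ΣAȲ = 115500.00 cm³.
X̄ = 102000.00/3600.00 = 28.33 cm; Ȳ = 115500.00/3600.00 = 32.08 cm.

X̄ = 28.33 cm, Ȳ = 32.08 cm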